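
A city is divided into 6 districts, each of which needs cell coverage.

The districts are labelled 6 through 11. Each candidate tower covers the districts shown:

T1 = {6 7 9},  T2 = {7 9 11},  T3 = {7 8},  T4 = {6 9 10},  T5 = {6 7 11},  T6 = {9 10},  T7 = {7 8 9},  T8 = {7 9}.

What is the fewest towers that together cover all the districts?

3

Take {T4, T5, T7}. Their union is {6, 7, 8, 9, 10, 11}, which is all 6 districts.
No 2 of the 8 towers cover everything (all 28 combinations miss at least one district), so 3 is optimal.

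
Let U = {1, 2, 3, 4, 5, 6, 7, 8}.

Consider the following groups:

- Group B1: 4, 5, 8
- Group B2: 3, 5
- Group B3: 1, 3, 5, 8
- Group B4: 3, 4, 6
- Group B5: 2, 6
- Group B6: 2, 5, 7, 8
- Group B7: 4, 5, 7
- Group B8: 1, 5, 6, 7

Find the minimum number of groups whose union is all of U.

Take {B3, B5, B7}. Their union is {1, 2, 3, 4, 5, 6, 7, 8}, which is all 8 items.
No 2 of the 8 groups cover everything (all 28 combinations miss at least one item), so 3 is optimal.

3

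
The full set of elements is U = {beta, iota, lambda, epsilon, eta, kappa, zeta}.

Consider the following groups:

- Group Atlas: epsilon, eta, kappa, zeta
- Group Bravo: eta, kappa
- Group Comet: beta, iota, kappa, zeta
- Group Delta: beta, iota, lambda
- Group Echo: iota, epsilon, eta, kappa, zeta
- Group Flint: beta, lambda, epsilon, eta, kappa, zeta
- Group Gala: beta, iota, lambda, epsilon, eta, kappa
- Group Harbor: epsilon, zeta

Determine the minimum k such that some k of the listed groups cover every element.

2

Take {Delta, Flint}. Their union is {beta, iota, lambda, epsilon, eta, kappa, zeta}, which is all 7 elements.
No single group has all 7 elements (the largest, Flint, has 6), so 2 is optimal.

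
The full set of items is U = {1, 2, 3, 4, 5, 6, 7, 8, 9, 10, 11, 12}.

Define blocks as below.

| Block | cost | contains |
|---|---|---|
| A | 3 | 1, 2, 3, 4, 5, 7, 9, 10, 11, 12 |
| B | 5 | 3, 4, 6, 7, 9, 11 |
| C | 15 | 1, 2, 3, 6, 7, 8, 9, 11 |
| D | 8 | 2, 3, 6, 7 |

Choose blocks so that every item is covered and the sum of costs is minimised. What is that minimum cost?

A, C together cover every item (A ∪ C = {1, 2, 3, 4, 5, 6, 7, 8, 9, 10, 11, 12}); total cost 3 + 15 = 18.
The greedy pick A, B, C costs 23; no covering selection beats 18.

18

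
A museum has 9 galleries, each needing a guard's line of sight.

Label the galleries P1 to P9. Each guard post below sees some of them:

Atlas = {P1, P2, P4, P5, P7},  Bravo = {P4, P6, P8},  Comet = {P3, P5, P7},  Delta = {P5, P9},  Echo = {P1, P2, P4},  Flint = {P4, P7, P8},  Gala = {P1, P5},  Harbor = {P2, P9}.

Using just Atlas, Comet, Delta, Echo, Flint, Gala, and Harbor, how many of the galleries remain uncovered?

1

Union of Atlas, Comet, Delta, Echo, Flint, Gala, Harbor = {P1, P2, P3, P4, P5, P7, P8, P9}.
Not covered: P6 — 1 gallery.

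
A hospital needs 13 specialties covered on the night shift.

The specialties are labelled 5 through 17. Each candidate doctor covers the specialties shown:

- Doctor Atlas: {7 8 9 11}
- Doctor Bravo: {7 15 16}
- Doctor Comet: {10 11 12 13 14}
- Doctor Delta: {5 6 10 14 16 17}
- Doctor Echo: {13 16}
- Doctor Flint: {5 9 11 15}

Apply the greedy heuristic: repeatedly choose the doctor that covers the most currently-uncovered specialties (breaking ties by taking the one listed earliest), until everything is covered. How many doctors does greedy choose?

4

Greedy: pick Delta (covers 6 new) → pick Atlas (covers 4 new) → pick Comet (covers 2 new) → pick Bravo (covers 1 new). Total picks: 4.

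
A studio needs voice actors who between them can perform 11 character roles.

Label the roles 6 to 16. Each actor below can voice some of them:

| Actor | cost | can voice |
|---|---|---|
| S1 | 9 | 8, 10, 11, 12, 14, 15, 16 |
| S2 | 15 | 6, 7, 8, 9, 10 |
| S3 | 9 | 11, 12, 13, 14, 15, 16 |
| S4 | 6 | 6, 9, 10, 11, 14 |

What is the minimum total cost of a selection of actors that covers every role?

24

S2, S3 together cover every role (S2 ∪ S3 = {6, 7, 8, 9, 10, 11, 12, 13, 14, 15, 16}); total cost 15 + 9 = 24.
The greedy pick S4, S1, S3, S2 costs 39; no covering selection beats 24.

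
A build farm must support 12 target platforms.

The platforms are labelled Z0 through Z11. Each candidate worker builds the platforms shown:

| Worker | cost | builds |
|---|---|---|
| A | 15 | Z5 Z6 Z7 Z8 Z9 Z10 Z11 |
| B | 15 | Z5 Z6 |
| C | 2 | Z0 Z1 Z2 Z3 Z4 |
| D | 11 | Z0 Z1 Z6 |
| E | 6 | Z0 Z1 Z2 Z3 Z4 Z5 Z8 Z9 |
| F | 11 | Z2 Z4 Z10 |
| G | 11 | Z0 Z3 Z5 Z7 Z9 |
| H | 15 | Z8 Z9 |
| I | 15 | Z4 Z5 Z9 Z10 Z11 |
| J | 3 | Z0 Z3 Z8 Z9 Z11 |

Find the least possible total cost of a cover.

A, C together cover every platform (A ∪ C = {Z0, Z1, Z2, Z3, Z4, Z5, Z6, Z7, Z8, Z9, Z10, Z11}); total cost 15 + 2 = 17.
The greedy pick C, J, A costs 20; no covering selection beats 17.

17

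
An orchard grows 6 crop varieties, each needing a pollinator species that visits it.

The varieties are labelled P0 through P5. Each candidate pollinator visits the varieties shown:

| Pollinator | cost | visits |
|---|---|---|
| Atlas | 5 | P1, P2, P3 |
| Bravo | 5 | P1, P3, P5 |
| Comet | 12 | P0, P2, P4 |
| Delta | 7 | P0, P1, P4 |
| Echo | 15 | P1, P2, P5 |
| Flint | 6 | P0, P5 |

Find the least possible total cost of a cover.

Bravo, Comet together cover every variety (Bravo ∪ Comet = {P0, P1, P2, P3, P4, P5}); total cost 5 + 12 = 17.
The greedy pick Atlas, Flint, Delta costs 18; no covering selection beats 17.

17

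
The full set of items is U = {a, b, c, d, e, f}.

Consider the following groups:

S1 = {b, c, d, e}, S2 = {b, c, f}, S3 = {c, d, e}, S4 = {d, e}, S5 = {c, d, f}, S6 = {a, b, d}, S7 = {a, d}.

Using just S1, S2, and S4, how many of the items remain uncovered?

Union of S1, S2, S4 = {b, c, d, e, f}.
Not covered: a — 1 item.

1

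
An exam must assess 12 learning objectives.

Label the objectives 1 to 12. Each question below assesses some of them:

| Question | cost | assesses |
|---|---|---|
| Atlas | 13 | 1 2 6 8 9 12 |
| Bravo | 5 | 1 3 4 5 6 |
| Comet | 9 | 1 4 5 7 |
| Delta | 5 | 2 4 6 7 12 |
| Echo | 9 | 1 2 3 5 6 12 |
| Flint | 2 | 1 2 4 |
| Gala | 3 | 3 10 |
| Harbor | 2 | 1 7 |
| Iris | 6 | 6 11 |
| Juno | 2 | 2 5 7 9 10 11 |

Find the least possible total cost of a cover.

20

Atlas, Flint, Gala, Juno together cover every objective (Atlas ∪ Flint ∪ Gala ∪ Juno = {1, 2, 3, 4, 5, 6, 7, 8, 9, 10, 11, 12}); total cost 13 + 2 + 3 + 2 = 20.
The greedy pick Juno, Flint, Bravo, Delta, Atlas costs 27; no covering selection beats 20.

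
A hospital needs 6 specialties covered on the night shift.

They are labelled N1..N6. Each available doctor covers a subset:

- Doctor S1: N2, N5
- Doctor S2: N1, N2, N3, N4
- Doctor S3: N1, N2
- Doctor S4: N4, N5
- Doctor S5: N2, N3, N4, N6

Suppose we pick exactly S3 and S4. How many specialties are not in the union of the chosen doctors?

2

Union of S3, S4 = {N1, N2, N4, N5}.
Not covered: N3, N6 — 2 specialties.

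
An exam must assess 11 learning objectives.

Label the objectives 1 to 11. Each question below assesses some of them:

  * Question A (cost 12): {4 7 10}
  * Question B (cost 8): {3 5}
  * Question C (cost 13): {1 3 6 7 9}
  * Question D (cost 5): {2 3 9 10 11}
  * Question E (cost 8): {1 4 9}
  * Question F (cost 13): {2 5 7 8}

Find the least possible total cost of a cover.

C, D, E, F together cover every objective (C ∪ D ∪ E ∪ F = {1, 2, 3, 4, 5, 6, 7, 8, 9, 10, 11}); total cost 13 + 5 + 8 + 13 = 39.
No covering selection has total cost below 39.

39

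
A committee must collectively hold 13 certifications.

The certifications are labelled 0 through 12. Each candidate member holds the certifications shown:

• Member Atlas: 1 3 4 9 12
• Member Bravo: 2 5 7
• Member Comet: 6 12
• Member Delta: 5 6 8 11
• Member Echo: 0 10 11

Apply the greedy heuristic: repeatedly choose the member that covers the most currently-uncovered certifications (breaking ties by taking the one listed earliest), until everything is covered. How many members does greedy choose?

4

Greedy: pick Atlas (covers 5 new) → pick Delta (covers 4 new) → pick Bravo (covers 2 new) → pick Echo (covers 2 new). Total picks: 4.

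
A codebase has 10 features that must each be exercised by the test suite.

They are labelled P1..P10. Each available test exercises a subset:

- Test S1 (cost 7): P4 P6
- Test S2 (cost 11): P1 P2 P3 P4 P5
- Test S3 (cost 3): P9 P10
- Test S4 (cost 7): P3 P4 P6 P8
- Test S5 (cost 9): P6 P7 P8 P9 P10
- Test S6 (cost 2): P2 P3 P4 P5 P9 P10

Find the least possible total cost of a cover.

S2, S5 together cover every feature (S2 ∪ S5 = {P1, P2, P3, P4, P5, P6, P7, P8, P9, P10}); total cost 11 + 9 = 20.
The greedy pick S6, S5, S2 costs 22; no covering selection beats 20.

20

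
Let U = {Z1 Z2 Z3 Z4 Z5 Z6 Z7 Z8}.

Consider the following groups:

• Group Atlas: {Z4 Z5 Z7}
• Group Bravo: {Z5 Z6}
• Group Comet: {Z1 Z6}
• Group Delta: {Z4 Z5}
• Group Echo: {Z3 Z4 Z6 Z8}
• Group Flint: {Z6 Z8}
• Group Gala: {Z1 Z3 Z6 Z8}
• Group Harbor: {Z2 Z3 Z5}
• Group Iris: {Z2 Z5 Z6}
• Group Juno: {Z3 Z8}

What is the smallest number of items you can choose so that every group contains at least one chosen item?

3

Take H = {Z1, Z5, Z8}. Each listed group contains at least one of these, so H is a hitting set of size 3.
The groups Atlas, Comet, Juno are pairwise disjoint, so any hitting set needs a separate item for each — at least 3. Hence 3 is optimal.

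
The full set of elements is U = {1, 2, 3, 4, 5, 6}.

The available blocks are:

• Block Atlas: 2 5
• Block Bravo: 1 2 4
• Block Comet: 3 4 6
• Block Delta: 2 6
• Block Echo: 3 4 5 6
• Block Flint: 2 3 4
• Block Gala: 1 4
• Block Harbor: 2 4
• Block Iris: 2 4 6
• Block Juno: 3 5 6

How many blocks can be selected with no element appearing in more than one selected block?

Gala, Juno are pairwise disjoint (Gala={1,4}; Juno={3,5,6}).
Every remaining block overlaps one of these, and no 3 of the listed blocks are pairwise disjoint, so 2 is the maximum.

2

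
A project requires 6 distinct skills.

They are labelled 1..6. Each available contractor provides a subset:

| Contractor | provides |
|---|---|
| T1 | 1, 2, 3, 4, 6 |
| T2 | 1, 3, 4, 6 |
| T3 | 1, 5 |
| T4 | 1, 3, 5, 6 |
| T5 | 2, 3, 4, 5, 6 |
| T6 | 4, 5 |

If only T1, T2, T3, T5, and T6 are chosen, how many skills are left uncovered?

Union of T1, T2, T3, T5, T6 = {1, 2, 3, 4, 5, 6} — that's every skill, so 0 are uncovered.

0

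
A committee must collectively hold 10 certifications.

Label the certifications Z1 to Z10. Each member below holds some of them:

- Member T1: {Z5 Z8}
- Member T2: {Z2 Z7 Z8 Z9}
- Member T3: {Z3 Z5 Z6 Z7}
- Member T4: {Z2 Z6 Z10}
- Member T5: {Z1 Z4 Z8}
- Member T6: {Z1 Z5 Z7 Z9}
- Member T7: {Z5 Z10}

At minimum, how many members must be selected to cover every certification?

4

T3 and T4 and T5 and T6 together: T3 ∪ T4 ∪ T5 ∪ T6 = {Z1, Z2, Z3, Z4, Z5, Z6, Z7, Z8, Z9, Z10} — every certification is covered.
No 3 of the 7 members cover everything (all 35 combinations miss at least one certification), so 4 is optimal.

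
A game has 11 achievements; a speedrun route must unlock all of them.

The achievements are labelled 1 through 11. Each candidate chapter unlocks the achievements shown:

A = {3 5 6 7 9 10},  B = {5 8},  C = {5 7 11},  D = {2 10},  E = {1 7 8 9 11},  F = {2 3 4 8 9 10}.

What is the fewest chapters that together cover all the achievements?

A and E and F together: A ∪ E ∪ F = {1, 2, 3, 4, 5, 6, 7, 8, 9, 10, 11} — every achievement is covered.
Only E contains 1, so E is forced; the remaining 6 achievements need at least 2 more chapters (each remaining chapter adds at most 4) — so at least 3 chapters are needed, and 3 is optimal.

3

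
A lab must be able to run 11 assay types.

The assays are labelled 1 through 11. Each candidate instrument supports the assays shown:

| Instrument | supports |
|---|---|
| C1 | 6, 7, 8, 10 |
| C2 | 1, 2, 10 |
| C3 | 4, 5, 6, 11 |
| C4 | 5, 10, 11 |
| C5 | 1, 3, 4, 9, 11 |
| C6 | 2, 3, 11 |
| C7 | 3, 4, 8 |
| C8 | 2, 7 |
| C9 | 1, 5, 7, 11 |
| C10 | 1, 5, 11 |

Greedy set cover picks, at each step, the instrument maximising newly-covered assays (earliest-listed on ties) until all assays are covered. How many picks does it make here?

Greedy: pick C5 (covers 5 new) → pick C1 (covers 4 new) → pick C2 (covers 1 new) → pick C3 (covers 1 new). Total picks: 4.

4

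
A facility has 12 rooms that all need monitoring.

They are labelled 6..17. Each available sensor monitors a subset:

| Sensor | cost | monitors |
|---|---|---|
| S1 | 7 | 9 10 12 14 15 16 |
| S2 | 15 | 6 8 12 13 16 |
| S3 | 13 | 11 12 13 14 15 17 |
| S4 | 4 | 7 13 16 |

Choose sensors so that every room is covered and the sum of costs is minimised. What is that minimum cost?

39

S1, S2, S3, S4 together cover every room (S1 ∪ S2 ∪ S3 ∪ S4 = {6, 7, 8, 9, 10, 11, 12, 13, 14, 15, 16, 17}); total cost 7 + 15 + 13 + 4 = 39.
No covering selection has total cost below 39.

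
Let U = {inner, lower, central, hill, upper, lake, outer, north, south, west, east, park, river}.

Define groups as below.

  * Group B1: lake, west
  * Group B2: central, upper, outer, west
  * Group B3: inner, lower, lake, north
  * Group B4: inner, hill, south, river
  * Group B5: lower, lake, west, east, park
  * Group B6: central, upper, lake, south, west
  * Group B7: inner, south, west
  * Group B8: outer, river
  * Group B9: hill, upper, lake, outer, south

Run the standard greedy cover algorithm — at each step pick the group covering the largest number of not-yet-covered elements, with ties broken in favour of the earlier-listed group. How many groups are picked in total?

4

Greedy: pick B5 (covers 5 new) → pick B4 (covers 4 new) → pick B2 (covers 3 new) → pick B3 (covers 1 new). Total picks: 4.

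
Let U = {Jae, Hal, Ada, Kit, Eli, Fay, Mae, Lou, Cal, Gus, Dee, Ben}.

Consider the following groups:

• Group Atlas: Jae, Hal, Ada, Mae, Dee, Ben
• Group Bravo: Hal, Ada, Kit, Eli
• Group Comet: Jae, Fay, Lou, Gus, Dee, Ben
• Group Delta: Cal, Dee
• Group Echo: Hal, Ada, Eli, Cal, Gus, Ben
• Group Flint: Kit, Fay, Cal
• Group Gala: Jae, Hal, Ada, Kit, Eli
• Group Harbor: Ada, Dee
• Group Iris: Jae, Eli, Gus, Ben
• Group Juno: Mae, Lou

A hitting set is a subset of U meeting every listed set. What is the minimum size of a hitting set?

Take H = {Eli, Mae, Cal, Dee}. Each listed group contains at least one of these, so H is a hitting set of size 4.
The groups Flint, Harbor, Iris, Juno are pairwise disjoint, so any hitting set needs a separate item for each — at least 4. Hence 4 is optimal.

4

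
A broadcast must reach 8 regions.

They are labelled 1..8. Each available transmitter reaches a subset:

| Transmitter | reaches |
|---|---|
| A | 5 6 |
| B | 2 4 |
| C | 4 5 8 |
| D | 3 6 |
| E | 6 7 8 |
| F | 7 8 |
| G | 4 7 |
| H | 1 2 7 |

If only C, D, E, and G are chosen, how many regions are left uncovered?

2

Union of C, D, E, G = {3, 4, 5, 6, 7, 8}.
Not covered: 1, 2 — 2 regions.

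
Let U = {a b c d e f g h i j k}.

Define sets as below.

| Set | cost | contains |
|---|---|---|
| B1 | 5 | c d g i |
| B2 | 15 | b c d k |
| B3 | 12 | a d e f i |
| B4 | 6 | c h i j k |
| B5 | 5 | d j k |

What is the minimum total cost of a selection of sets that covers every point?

B1, B2, B3, B4 together cover every point (B1 ∪ B2 ∪ B3 ∪ B4 = {a, b, c, d, e, f, g, h, i, j, k}); total cost 5 + 15 + 12 + 6 = 38.
No covering selection has total cost below 38.

38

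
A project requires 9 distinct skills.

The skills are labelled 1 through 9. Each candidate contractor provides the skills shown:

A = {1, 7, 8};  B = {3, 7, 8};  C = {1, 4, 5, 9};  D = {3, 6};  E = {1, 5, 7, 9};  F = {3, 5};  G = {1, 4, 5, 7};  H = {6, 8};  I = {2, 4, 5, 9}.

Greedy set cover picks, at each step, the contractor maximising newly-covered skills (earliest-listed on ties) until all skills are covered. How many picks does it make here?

Greedy: pick C (covers 4 new) → pick B (covers 3 new) → pick D (covers 1 new) → pick I (covers 1 new). Total picks: 4.
(The true minimum cover uses only 3 contractors, so greedy is not optimal here.)

4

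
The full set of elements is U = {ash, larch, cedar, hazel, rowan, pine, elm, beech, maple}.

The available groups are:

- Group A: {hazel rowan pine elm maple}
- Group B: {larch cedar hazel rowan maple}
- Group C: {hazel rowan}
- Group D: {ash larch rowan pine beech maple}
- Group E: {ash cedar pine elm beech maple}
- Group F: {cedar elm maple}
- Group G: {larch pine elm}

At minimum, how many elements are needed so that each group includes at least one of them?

2

The 2 elements {rowan, elm} hit every group.
The groups C, G are pairwise disjoint, so any hitting set needs a separate element for each — at least 2. Hence 2 is optimal.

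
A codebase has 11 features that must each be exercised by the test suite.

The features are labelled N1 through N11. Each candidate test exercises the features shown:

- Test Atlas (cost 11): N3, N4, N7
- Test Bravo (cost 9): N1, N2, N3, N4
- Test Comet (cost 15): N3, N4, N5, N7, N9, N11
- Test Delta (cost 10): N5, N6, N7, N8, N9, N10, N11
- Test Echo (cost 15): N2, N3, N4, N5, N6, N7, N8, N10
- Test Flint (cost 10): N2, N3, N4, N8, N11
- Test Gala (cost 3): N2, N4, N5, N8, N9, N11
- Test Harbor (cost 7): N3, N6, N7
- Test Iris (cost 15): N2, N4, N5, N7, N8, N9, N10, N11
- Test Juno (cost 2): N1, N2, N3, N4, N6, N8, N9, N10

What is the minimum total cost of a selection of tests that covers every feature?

12

Gala, Harbor, Juno together cover every feature (Gala ∪ Harbor ∪ Juno = {N1, N2, N3, N4, N5, N6, N7, N8, N9, N10, N11}); total cost 3 + 7 + 2 = 12.
No covering selection has total cost below 12.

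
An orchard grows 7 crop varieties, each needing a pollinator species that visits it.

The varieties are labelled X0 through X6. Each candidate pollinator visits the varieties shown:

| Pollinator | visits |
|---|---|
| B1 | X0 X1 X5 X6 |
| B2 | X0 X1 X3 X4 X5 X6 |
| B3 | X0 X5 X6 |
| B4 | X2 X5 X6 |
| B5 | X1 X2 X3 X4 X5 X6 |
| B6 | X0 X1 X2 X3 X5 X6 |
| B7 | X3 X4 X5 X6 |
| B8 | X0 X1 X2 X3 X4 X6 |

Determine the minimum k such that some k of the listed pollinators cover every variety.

B6 and B8 together: B6 ∪ B8 = {X0, X1, X2, X3, X4, X5, X6} — every variety is covered.
No single pollinator has all 7 varieties (the largest, B2, has 6), so 2 is optimal.

2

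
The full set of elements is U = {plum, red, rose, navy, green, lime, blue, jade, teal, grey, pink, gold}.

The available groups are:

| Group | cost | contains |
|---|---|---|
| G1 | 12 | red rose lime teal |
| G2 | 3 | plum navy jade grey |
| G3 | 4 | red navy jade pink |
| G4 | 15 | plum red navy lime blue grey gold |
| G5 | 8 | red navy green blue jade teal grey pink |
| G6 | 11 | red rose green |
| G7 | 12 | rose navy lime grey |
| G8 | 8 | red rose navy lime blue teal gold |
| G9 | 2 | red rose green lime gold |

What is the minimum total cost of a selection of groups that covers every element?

G2, G5, G9 together cover every element (G2 ∪ G5 ∪ G9 = {plum, red, rose, navy, green, lime, blue, jade, teal, grey, pink, gold}); total cost 3 + 8 + 2 = 13.
No covering selection has total cost below 13.

13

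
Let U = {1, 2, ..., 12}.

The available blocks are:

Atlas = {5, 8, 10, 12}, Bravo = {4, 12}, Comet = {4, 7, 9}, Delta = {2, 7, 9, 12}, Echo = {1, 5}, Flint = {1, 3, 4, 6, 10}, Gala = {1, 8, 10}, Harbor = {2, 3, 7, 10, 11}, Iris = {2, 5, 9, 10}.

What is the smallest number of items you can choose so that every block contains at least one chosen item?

Take H = {5, 9, 10, 12}. Each listed block contains at least one of these, so H is a hitting set of size 4.
No choice of 3 items meets every block, so 4 is the minimum.

4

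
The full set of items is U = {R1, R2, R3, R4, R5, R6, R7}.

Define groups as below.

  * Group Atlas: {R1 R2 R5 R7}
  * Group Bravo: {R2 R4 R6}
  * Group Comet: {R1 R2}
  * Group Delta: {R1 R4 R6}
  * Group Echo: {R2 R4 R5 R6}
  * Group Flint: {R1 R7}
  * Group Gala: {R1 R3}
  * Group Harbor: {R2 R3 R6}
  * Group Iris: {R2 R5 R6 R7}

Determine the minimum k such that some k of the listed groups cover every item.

3

Echo, Flint, and Gala cover everything between them: the union {R1, R2, R3, R4, R5, R6, R7} is all of U.
No 2 of the 9 groups cover everything (all 36 combinations miss at least one item), so 3 is optimal.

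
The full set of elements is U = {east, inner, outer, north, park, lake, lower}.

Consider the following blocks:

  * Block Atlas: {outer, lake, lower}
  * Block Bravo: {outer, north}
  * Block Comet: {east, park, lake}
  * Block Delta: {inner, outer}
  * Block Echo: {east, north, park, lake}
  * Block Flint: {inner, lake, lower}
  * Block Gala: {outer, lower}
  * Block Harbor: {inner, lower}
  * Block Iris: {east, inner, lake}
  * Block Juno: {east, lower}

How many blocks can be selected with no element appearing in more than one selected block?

Bravo, Comet, Harbor are pairwise disjoint (Bravo={outer,north}; Comet={east,park,lake}; Harbor={inner,lower}).
Every remaining block overlaps one of these, and no 4 of the listed blocks are pairwise disjoint, so 3 is the maximum.

3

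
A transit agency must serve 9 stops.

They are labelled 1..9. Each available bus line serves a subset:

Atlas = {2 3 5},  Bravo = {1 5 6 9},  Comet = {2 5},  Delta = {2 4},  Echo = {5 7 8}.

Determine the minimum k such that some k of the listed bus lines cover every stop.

4

Atlas and Bravo and Delta and Echo together: Atlas ∪ Bravo ∪ Delta ∪ Echo = {1, 2, 3, 4, 5, 6, 7, 8, 9} — every stop is covered.
Only Bravo contains 1, so Bravo is forced; the remaining 5 stops need at least 3 more bus lines (each remaining bus line adds at most 2) — so at least 4 bus lines are needed, and 4 is optimal.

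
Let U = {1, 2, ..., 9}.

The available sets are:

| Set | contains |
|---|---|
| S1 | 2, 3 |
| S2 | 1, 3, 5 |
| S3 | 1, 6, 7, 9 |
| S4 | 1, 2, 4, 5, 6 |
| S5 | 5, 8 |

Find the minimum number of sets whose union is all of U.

Take {S2, S3, S4, S5}. Their union is {1, 2, 3, 4, 5, 6, 7, 8, 9}, which is all 9 items.
No 3 of the 5 sets cover everything (all 10 combinations miss at least one item), so 4 is optimal.

4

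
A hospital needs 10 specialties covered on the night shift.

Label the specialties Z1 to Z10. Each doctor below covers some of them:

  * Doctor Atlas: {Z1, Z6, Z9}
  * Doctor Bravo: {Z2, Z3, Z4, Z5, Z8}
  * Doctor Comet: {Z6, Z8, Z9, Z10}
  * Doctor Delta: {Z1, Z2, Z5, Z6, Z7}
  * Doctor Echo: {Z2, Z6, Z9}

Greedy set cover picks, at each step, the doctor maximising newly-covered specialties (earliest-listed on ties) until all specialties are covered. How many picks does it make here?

4

Greedy: pick Bravo (covers 5 new) → pick Atlas (covers 3 new) → pick Comet (covers 1 new) → pick Delta (covers 1 new). Total picks: 4.
(The true minimum cover uses only 3 doctors, so greedy is not optimal here.)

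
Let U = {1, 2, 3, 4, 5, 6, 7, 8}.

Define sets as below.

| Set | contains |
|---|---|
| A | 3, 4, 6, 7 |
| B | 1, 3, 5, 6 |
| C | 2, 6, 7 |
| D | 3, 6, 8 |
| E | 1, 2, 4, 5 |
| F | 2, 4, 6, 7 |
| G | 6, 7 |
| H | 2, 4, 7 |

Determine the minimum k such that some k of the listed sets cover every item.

3

D and E and G together: D ∪ E ∪ G = {1, 2, 3, 4, 5, 6, 7, 8} — every item is covered.
Only D contains 8, so D is forced; the remaining 5 items need at least 2 more sets (each remaining set adds at most 4) — so at least 3 sets are needed, and 3 is optimal.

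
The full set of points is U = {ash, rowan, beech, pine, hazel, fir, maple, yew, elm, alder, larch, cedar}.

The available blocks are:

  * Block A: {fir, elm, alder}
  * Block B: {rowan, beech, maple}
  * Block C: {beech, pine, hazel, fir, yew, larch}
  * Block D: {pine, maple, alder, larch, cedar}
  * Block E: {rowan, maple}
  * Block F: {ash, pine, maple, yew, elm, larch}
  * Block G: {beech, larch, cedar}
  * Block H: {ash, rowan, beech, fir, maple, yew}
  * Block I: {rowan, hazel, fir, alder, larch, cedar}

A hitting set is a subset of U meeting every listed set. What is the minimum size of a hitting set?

3

The 3 points {rowan, fir, larch} hit every block.
The blocks A, E, G are pairwise disjoint, so any hitting set needs a separate point for each — at least 3. Hence 3 is optimal.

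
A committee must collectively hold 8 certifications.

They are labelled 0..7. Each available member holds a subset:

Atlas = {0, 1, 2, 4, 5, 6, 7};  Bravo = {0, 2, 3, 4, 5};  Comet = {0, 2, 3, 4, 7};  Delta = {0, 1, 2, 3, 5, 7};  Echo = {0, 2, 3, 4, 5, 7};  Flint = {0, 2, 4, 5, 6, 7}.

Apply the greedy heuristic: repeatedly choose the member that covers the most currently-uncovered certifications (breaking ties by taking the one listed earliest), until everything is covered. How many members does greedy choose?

2

Greedy: pick Atlas (covers 7 new) → pick Bravo (covers 1 new). Total picks: 2.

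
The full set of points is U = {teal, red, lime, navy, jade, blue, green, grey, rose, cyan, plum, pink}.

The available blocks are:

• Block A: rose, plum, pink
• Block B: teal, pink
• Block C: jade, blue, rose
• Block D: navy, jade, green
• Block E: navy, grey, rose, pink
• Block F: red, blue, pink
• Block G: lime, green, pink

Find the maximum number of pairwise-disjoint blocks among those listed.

2

C, G are pairwise disjoint (C={jade,blue,rose}; G={lime,green,pink}).
Every remaining block overlaps one of these, and no 3 of the listed blocks are pairwise disjoint, so 2 is the maximum.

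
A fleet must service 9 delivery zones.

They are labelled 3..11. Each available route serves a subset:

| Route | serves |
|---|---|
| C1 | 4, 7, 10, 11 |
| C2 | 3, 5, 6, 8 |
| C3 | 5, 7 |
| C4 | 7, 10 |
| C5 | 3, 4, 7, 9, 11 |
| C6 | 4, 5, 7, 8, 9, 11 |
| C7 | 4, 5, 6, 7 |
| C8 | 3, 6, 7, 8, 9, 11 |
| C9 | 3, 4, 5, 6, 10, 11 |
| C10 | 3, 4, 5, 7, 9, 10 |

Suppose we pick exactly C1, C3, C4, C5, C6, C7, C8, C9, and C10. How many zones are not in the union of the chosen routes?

0

Union of C1, C3, C4, C5, C6, C7, C8, C9, C10 = {3, 4, 5, 6, 7, 8, 9, 10, 11} — that's every zone, so 0 are uncovered.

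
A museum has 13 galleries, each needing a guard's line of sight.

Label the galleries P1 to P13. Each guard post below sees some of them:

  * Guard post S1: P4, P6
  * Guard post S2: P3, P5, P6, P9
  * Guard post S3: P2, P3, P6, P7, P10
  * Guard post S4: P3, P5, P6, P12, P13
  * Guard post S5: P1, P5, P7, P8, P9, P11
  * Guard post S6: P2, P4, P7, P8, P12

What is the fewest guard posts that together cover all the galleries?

Take {S1, S3, S4, S5}. Their union is {P1, P2, P3, P4, P5, P6, P7, P8, P9, P10, P11, P12, P13}, which is all 13 galleries.
No 3 of the 6 guard posts cover everything (all 20 combinations miss at least one gallery), so 4 is optimal.

4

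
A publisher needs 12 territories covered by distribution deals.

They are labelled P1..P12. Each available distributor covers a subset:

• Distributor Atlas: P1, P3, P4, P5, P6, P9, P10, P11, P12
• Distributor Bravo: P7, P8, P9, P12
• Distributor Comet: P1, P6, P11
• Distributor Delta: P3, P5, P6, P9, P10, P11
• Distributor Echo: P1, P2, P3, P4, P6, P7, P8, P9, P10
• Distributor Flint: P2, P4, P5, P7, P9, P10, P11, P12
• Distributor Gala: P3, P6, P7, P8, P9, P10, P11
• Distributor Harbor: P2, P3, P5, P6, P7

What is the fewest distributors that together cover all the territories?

2

Take {Atlas, Echo}. Their union is {P1, P2, P3, P4, P5, P6, P7, P8, P9, P10, P11, P12}, which is all 12 territories.
No single distributor has all 12 territories (the largest, Atlas, has 9), so 2 is optimal.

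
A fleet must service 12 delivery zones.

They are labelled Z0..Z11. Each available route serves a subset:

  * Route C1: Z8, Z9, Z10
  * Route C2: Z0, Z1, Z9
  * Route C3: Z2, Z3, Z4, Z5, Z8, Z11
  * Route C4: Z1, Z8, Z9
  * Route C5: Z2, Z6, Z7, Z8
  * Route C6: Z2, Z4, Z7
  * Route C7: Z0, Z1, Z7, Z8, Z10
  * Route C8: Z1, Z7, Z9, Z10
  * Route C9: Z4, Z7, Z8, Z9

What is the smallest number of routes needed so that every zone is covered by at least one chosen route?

C2 and C3 and C5 and C7 together: C2 ∪ C3 ∪ C5 ∪ C7 = {Z0, Z1, Z2, Z3, Z4, Z5, Z6, Z7, Z8, Z9, Z10, Z11} — every zone is covered.
No 3 of the 9 routes cover everything (all 84 combinations miss at least one zone), so 4 is optimal.

4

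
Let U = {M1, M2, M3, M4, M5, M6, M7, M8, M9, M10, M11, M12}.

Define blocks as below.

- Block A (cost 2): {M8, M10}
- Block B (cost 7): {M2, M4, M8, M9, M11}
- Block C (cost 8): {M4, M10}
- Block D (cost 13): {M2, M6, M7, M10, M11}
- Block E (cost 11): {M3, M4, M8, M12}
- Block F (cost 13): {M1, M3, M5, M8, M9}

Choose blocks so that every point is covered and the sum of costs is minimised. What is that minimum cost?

37

D, E, F together cover every point (D ∪ E ∪ F = {M1, M2, M3, M4, M5, M6, M7, M8, M9, M10, M11, M12}); total cost 13 + 11 + 13 = 37.
The greedy pick A, B, F, D, E costs 46; no covering selection beats 37.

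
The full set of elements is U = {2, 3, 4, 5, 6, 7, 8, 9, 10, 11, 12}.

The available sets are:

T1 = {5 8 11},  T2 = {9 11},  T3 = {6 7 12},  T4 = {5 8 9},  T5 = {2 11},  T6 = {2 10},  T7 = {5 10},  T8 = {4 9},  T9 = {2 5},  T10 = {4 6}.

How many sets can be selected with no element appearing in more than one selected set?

4

T3, T5, T7, T8 are pairwise disjoint (T3={6,7,12}; T5={2,11}; T7={5,10}; T8={4,9}).
Every remaining set overlaps one of these, and no 5 of the listed sets are pairwise disjoint, so 4 is the maximum.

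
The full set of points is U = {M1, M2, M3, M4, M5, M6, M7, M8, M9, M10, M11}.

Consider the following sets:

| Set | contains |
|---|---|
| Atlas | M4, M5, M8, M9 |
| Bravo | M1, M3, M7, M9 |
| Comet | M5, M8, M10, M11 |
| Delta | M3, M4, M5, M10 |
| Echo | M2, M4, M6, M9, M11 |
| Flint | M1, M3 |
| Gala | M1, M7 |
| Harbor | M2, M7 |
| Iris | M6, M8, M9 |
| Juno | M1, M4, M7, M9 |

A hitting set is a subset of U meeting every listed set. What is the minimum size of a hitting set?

Take H = {M1, M2, M3, M8}. Each listed set contains at least one of these, so H is a hitting set of size 4.
No choice of 3 points meets every set, so 4 is the minimum.

4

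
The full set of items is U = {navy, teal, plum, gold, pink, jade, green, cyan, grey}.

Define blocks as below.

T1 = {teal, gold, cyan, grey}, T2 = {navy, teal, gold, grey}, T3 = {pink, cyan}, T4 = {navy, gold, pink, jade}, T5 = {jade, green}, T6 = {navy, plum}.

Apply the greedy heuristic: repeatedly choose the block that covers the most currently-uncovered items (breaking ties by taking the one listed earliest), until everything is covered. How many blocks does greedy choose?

4

Greedy: pick T1 (covers 4 new) → pick T4 (covers 3 new) → pick T5 (covers 1 new) → pick T6 (covers 1 new). Total picks: 4.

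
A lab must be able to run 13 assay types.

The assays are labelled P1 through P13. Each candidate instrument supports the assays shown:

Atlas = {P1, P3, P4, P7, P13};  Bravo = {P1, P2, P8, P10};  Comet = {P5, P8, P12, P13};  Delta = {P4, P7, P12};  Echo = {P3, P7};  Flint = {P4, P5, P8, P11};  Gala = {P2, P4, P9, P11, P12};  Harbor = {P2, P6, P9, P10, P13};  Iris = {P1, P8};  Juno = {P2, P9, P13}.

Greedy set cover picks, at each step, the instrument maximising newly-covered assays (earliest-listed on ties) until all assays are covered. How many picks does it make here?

Greedy: pick Atlas (covers 5 new) → pick Gala (covers 4 new) → pick Bravo (covers 2 new) → pick Comet (covers 1 new) → pick Harbor (covers 1 new). Total picks: 5.
(The true minimum cover uses only 4 instruments, so greedy is not optimal here.)

5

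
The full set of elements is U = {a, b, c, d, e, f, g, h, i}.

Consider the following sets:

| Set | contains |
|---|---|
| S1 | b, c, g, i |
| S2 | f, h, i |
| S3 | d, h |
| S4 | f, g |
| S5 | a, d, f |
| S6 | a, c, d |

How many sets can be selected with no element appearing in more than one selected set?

S1, S5 are pairwise disjoint (S1={b,c,g,i}; S5={a,d,f}).
Every remaining set overlaps one of these, and no 3 of the listed sets are pairwise disjoint, so 2 is the maximum.

2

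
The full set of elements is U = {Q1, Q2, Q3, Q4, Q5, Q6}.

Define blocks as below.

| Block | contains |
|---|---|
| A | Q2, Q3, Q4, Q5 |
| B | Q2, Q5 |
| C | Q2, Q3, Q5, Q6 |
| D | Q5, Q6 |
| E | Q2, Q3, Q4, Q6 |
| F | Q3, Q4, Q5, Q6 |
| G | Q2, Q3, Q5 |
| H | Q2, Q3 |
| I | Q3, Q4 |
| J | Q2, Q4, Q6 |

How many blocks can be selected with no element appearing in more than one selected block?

2

D, I are pairwise disjoint (D={Q5,Q6}; I={Q3,Q4}).
Every remaining block overlaps one of these, and no 3 of the listed blocks are pairwise disjoint, so 2 is the maximum.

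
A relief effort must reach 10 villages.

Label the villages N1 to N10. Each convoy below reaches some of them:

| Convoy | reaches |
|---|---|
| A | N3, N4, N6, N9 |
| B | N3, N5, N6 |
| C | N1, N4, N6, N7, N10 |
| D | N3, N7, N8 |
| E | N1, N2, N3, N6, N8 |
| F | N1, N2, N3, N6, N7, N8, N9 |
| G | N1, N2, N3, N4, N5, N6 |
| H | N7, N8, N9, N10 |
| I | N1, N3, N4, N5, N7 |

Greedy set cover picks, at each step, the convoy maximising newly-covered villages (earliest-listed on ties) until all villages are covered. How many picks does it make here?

Greedy: pick F (covers 7 new) → pick C (covers 2 new) → pick B (covers 1 new). Total picks: 3.
(The true minimum cover uses only 2 convoys, so greedy is not optimal here.)

3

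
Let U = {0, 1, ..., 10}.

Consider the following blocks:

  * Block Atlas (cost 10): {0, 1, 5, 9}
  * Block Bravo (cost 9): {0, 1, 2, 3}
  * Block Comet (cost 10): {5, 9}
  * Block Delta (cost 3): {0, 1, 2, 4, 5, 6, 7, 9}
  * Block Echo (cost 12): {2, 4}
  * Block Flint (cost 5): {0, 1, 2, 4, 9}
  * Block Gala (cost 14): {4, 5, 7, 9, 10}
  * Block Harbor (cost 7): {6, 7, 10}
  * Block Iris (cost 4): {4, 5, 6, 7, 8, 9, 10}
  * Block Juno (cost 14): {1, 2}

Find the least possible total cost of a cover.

13

Bravo, Iris together cover every point (Bravo ∪ Iris = {0, 1, 2, 3, 4, 5, 6, 7, 8, 9, 10}); total cost 9 + 4 = 13.
The greedy pick Delta, Iris, Bravo costs 16; no covering selection beats 13.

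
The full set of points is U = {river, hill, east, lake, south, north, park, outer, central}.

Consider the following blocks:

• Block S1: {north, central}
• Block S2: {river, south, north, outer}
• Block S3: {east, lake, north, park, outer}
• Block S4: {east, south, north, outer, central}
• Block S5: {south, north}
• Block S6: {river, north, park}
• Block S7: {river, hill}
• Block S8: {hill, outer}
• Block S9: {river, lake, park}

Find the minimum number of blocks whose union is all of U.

3

S3 and S4 and S7 together: S3 ∪ S4 ∪ S7 = {river, hill, east, lake, south, north, park, outer, central} — every point is covered.
No 2 of the 9 blocks cover everything (all 36 combinations miss at least one point), so 3 is optimal.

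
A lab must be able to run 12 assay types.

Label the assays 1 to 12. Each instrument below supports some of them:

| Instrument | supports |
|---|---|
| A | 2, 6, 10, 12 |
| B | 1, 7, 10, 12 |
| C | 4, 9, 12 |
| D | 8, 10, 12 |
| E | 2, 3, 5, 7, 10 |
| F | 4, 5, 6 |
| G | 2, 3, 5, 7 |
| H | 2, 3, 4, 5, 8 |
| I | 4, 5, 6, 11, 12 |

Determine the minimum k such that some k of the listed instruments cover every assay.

4

Take {B, C, H, I}. Their union is {1, 2, 3, 4, 5, 6, 7, 8, 9, 10, 11, 12}, which is all 12 assays.
No 3 of the 9 instruments cover everything (all 84 combinations miss at least one assay), so 4 is optimal.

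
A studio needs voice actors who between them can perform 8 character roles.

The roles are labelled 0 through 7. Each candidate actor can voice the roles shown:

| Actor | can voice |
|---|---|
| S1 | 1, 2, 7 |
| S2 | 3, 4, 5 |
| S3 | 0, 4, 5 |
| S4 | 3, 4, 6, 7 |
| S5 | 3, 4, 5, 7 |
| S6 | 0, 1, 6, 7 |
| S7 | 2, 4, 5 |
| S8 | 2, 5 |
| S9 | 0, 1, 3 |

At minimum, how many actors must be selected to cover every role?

Take {S2, S6, S7}. Their union is {0, 1, 2, 3, 4, 5, 6, 7}, which is all 8 roles.
No 2 of the 9 actors cover everything (all 36 combinations miss at least one role), so 3 is optimal.

3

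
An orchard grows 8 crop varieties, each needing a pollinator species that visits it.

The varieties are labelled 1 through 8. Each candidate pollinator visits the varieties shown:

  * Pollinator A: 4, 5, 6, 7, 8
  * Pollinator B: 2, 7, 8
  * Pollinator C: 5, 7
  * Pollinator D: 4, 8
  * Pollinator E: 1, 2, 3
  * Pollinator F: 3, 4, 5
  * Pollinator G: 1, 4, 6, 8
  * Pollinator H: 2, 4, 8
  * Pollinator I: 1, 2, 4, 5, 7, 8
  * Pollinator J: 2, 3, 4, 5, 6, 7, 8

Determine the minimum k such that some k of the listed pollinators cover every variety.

2

E and J together: E ∪ J = {1, 2, 3, 4, 5, 6, 7, 8} — every variety is covered.
No single pollinator has all 8 varieties (the largest, J, has 7), so 2 is optimal.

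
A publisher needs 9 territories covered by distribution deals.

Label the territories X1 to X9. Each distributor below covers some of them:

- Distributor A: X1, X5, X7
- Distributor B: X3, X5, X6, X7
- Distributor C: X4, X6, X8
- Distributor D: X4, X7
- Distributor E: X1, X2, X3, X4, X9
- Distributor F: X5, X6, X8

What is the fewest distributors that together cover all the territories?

Take {B, C, E}. Their union is {X1, X2, X3, X4, X5, X6, X7, X8, X9}, which is all 9 territories.
Only E contains X2, so E is forced; the remaining 4 territories need at least 2 more distributors (each remaining distributor adds at most 3) — so at least 3 distributors are needed, and 3 is optimal.

3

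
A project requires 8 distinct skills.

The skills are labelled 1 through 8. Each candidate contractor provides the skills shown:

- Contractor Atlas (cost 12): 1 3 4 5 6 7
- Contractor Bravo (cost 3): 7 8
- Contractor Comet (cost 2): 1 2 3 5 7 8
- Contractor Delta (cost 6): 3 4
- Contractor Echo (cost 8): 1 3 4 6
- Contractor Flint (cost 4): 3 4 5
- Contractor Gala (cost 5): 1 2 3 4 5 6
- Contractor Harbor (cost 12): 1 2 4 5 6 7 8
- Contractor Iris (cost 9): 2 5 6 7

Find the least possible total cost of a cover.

7

Comet, Gala together cover every skill (Comet ∪ Gala = {1, 2, 3, 4, 5, 6, 7, 8}); total cost 2 + 5 = 7.
No covering selection has total cost below 7.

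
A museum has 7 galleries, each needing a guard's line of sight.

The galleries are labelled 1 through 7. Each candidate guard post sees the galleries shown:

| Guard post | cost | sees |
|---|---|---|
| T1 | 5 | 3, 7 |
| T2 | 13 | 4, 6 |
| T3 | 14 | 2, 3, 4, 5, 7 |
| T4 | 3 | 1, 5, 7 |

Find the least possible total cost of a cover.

30

T2, T3, T4 together cover every gallery (T2 ∪ T3 ∪ T4 = {1, 2, 3, 4, 5, 6, 7}); total cost 13 + 14 + 3 = 30.
No covering selection has total cost below 30.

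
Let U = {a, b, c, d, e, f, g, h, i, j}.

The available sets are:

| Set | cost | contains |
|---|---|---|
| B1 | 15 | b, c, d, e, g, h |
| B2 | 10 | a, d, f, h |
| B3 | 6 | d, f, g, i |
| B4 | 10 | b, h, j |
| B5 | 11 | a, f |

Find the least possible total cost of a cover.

41

B1, B2, B3, B4 together cover every item (B1 ∪ B2 ∪ B3 ∪ B4 = {a, b, c, d, e, f, g, h, i, j}); total cost 15 + 10 + 6 + 10 = 41.
No covering selection has total cost below 41.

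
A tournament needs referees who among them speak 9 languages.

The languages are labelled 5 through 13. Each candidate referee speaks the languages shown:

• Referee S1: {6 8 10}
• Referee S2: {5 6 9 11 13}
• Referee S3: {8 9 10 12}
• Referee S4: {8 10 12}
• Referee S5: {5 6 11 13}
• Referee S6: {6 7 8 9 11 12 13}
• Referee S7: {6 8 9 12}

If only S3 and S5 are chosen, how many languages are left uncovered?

1

Union of S3, S5 = {5, 6, 8, 9, 10, 11, 12, 13}.
Not covered: 7 — 1 language.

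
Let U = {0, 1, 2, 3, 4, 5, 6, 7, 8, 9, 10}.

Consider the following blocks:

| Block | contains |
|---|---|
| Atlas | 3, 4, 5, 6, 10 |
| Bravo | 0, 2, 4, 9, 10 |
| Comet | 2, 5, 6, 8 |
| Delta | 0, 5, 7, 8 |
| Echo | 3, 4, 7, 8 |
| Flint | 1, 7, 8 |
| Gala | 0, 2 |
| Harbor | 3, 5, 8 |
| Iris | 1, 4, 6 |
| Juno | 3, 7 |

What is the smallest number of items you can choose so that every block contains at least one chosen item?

H = {0, 1, 3, 6} meets every block (each contains at least one member of H), and |H| = 4.
No choice of 3 items meets every block, so 4 is the minimum.

4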